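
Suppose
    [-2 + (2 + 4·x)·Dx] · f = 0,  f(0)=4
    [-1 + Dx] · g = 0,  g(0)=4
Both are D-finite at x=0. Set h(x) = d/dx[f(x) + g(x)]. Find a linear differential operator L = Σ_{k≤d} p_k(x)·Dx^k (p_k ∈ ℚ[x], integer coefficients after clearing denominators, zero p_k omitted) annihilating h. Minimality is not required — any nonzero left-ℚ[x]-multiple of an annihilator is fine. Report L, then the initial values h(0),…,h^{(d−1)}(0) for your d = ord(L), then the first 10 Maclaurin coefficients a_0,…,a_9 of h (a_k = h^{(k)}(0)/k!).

L = (-2 - x) + (1 - 2·x - 2·x^2)·Dx + (1 + 3·x + 2·x^2)·Dx^2  (order 2).
h: a_k = 8, 0, 8, -28/3, 53/3, -472/15, 2599/45, -67567/630, 1013513/5040, -1076857/2835, …
ICs: h(0) = 8, h′(0) = 0.

f: a_k = 4, 4, -2, 2, -5/2, 7/2, -21/4, 33/4, -429/32, 715/32, …
g: a_k = 4, 4, 2, 2/3, 1/6, 1/30, 1/180, 1/1260, 1/10080, 1/90720, …
h₀=f+g: left-lcm gives L₀, ord ≤ 2.
h=h₀': d/dx-closure on L₀ ⇒ L.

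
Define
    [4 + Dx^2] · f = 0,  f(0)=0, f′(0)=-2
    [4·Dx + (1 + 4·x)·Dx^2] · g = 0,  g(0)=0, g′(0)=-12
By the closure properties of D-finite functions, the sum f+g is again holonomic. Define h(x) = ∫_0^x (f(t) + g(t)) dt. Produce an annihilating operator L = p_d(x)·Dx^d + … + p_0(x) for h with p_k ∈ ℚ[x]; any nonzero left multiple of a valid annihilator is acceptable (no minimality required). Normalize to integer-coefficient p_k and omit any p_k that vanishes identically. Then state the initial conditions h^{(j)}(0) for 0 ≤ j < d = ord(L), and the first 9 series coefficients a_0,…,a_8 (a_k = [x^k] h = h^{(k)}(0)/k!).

f: a_k = 0, -2, 0, 4/3, 0, -4/15, 0, 8/315, 0, …
g: a_k = 0, -12, 24, -64, 192, -3072/5, 2048, -49152/7, 24576, …
f+g: L₀ = lclm(L_f,L_g), ord ≤ 2+2.
h=∫₀ˣh₀: take L = L₀·Dx.
L = (400 + 128·x + 256·x^2)·Dx^2 + (36 + 176·x + 192·x^2 + 256·x^3)·Dx^3 + (100 + 32·x + 64·x^2)·Dx^4 + (9 + 44·x + 48·x^2 + 64·x^3)·Dx^5  (order 5).
h: a_k = 0, 0, -7, 8, -47/3, 192/5, -922/9, 2048/7, -39497/45, …
ICs: h(0) = 0, h′(0) = 0, h′′(0) = -14, h′′′(0) = 48, h′′′′(0) = -376.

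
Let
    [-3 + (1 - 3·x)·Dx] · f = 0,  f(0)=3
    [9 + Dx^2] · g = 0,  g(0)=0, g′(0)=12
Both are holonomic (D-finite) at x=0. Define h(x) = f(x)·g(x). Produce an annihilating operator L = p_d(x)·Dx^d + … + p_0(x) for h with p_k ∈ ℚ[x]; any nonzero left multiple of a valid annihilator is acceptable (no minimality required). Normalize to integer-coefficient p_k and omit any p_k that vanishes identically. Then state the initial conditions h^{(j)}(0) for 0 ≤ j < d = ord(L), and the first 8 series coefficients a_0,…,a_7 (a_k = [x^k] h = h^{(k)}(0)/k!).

f: a_k = 3, 9, 27, 81, 243, 729, 2187, 6561, …
g: a_k = 0, 12, 0, -18, 0, 81/10, 0, -243/140, …
L₀ := L_f ⊗_s L_g (sym. prod.), ord ≤ 2.
L = (-9 + 27·x) + 6·Dx + (-1 + 3·x)·Dx^2  (order 2).
h: a_k = 0, 36, 108, 270, 810, 24543/10, 73629/10, 3091689/140, …
ICs: h(0) = 0, h′(0) = 36.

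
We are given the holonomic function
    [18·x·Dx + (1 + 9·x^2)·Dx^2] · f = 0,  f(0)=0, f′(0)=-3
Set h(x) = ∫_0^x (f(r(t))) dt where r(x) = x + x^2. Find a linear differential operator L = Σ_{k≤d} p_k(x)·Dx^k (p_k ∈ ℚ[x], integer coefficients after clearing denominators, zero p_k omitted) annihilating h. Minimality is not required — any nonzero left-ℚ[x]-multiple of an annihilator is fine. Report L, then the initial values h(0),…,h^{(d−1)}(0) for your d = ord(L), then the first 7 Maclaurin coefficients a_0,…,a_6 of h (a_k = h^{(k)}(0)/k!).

L = (-2 + 18·x + 72·x^2 + 108·x^3 + 54·x^4)·Dx^2 + (1 + 2·x + 9·x^2 + 36·x^3 + 45·x^4 + 18·x^5)·Dx^3  (order 3).
h: a_k = 0, 0, -3/2, -1, 9/4, 27/5, -18/5, …
ICs: h(0) = 0, h′(0) = 0, h′′(0) = -3.

f: a_k = 0, -3, 0, 9, 0, -243/5, 0, …
L₀ from L_f via x↦r, Dx↦r'^{-1}Dx.
∫: right-multiply L₀ by Dx.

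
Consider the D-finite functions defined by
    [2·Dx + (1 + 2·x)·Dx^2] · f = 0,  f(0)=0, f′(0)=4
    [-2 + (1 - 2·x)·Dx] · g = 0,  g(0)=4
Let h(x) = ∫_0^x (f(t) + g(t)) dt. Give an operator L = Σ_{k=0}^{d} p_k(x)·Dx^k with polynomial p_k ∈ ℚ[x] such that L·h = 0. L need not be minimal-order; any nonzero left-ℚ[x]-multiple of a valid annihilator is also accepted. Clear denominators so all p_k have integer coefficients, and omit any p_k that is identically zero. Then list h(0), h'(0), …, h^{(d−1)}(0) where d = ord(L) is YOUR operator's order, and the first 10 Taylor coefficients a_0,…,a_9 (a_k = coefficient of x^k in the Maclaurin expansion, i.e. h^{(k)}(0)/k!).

f: a_k = 0, 4, -4, 16/3, -8, 64/5, -64/3, 256/7, -64, 1024/9, …
g: a_k = 4, 8, 16, 32, 64, 128, 256, 512, 1024, 2048, …
h₀=f+g: left-lcm gives L₀, ord ≤ 3.
h=∫₀ˣh₀: take L = L₀·Dx.
L = (-40 - 16·x)·Dx^2 + (-8 - 64·x - 32·x^2)·Dx^3 + (3 + 2·x - 12·x^2 - 8·x^3)·Dx^4  (order 4).
h: a_k = 0, 4, 6, 4, 28/3, 56/5, 352/15, 704/21, 480/7, 320/3, …
ICs: h(0) = 0, h′(0) = 4, h′′(0) = 12, h′′′(0) = 24.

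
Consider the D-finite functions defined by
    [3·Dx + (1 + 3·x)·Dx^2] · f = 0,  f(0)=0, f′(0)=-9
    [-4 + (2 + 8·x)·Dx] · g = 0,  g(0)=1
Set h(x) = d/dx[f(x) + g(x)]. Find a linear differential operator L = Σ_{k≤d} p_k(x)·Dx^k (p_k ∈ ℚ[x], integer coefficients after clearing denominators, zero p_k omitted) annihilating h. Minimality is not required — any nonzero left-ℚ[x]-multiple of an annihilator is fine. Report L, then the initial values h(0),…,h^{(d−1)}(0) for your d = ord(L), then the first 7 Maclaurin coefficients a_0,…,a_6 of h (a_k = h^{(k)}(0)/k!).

f: a_k = 0, -9, 27/2, -27, 243/4, -729/5, 729/2, …
g: a_k = 1, 2, -2, 4, -10, 28, -84, …
h₀=f+g: left-lcm gives L₀, ord ≤ 3.
Derive L from L₀ (diff closure).
L = 36·x + (6 + 72·x + 180·x^2)·Dx + (1 + 13·x + 54·x^2 + 72·x^3)·Dx^2  (order 2).
h: a_k = -7, 23, -69, 203, -589, 1683, -4713, …
ICs: h(0) = -7, h′(0) = 23.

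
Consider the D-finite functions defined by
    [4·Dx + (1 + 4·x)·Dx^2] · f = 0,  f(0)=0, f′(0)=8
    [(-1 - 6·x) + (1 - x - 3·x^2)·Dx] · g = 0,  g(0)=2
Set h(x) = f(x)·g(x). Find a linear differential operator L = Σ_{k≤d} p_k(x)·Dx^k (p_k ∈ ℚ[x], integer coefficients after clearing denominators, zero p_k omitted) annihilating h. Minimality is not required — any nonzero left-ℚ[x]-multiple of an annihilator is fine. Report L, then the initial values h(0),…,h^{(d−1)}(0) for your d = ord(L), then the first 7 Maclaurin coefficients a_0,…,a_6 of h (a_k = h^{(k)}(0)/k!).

L = (10 + 48·x) + (-2 + 24·x + 60·x^2)·Dx + (-1 - 3·x + 7·x^2 + 12·x^3)·Dx^2  (order 2).
h: a_k = 0, 16, -16, 352/3, -560/3, 14768/15, -34592/15, …
ICs: h(0) = 0, h′(0) = 16.

f: a_k = 0, 8, -16, 128/3, -128, 2048/5, -4096/3, …
g: a_k = 2, 2, 8, 14, 38, 80, 194, …
f·g: L₀ = L_f ⊗_s L_g, ord ≤ 2·1.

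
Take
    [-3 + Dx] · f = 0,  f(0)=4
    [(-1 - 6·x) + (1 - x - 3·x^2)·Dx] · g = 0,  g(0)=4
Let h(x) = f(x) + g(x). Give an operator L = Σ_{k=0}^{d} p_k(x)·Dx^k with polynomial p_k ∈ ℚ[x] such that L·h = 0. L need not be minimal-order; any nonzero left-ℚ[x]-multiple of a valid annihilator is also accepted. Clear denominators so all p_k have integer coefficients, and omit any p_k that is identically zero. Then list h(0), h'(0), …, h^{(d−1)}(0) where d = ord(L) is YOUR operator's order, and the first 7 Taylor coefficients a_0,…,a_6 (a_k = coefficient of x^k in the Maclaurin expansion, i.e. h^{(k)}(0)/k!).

L = (15 + 9·x + 243·x^2 + 162·x^3) + (1 - 36·x - 99·x^2 + 54·x^3 + 81·x^4)·Dx + (-2 + 11·x + 6·x^2 - 36·x^3 - 27·x^4)·Dx^2  (order 2).
h: a_k = 8, 16, 34, 46, 179/2, 1681/10, 7841/20, …
ICs: h(0) = 8, h′(0) = 16.

f: a_k = 4, 12, 18, 18, 27/2, 81/10, 81/20, …
g: a_k = 4, 4, 16, 28, 76, 160, 388, …
f+g: L₀ = lclm(L_f,L_g), ord ≤ 1+1.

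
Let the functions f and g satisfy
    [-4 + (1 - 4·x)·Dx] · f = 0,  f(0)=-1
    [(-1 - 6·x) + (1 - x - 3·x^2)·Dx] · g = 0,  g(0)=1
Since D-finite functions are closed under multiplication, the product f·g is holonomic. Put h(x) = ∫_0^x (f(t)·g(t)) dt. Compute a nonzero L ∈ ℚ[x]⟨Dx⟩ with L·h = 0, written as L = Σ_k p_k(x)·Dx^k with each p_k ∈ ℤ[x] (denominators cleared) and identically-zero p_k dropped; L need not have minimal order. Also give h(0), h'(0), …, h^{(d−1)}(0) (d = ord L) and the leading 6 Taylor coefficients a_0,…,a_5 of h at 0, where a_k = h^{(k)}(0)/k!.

f: a_k = -1, -4, -16, -64, -256, -1024, …
g: a_k = 1, 1, 4, 7, 19, 40, …
Product ⇒ symmetric product L₀, ord ≤ 1.
∫: right-multiply L₀ by Dx.
L = (-5 + 2·x + 36·x^2)·Dx + (1 - 5·x + x^2 + 12·x^3)·Dx^2  (order 2).
h: a_k = 0, -1, -5/2, -8, -103/4, -431/5, …
ICs: h(0) = 0, h′(0) = -1.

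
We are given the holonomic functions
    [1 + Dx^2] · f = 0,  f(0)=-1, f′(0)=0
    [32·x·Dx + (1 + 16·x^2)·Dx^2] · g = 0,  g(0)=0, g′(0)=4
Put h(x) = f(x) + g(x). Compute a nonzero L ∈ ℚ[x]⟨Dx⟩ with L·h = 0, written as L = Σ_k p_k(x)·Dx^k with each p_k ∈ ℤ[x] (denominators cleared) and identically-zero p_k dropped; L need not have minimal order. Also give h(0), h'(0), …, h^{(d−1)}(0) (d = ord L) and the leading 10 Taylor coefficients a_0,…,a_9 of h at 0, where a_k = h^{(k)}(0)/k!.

L = (-6112·x + 99328·x^3 + 8192·x^5)·Dx + (-31 + 1072·x^2 + 25344·x^4 + 4096·x^6)·Dx^2 + (-6112·x + 99328·x^3 + 8192·x^5)·Dx^3 + (-31 + 1072·x^2 + 25344·x^4 + 4096·x^6)·Dx^4  (order 4).
h: a_k = -1, 4, 1/2, -64/3, -1/24, 1024/5, 1/720, -16384/7, -1/40320, 262144/9, …
ICs: h(0) = -1, h′(0) = 4, h′′(0) = 1, h′′′(0) = -128.

f: a_k = -1, 0, 1/2, 0, -1/24, 0, 1/720, 0, -1/40320, 0, …
g: a_k = 0, 4, 0, -64/3, 0, 1024/5, 0, -16384/7, 0, 262144/9, …
Sum ⇒ L₀ = lclm(L_f,L_g) in ℚ(x)⟨Dx⟩.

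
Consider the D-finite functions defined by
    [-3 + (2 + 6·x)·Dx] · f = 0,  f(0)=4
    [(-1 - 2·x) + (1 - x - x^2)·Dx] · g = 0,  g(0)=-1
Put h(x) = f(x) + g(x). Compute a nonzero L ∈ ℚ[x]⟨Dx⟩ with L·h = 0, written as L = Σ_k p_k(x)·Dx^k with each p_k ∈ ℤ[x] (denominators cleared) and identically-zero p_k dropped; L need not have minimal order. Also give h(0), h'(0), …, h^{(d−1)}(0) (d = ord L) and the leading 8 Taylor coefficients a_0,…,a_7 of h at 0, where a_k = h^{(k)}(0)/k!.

L = (33 + 117·x + 117·x^2 + 90·x^3) + (-25 - 102·x - 303·x^2 - 378·x^3 - 225·x^4)·Dx + (-2 + 22·x + 90·x^2 - 38·x^3 - 198·x^4 - 90·x^5)·Dx^2  (order 2).
h: a_k = 3, 5, -13/2, 15/4, -565/32, 1189/64, -18637/256, 61419/512, …
ICs: h(0) = 3, h′(0) = 5.

f: a_k = 4, 6, -9/2, 27/4, -405/32, 1701/64, -15309/256, 72171/512, …
g: a_k = -1, -1, -2, -3, -5, -8, -13, -21, …
h₀=f+g: left-lcm gives L₀, ord ≤ 2.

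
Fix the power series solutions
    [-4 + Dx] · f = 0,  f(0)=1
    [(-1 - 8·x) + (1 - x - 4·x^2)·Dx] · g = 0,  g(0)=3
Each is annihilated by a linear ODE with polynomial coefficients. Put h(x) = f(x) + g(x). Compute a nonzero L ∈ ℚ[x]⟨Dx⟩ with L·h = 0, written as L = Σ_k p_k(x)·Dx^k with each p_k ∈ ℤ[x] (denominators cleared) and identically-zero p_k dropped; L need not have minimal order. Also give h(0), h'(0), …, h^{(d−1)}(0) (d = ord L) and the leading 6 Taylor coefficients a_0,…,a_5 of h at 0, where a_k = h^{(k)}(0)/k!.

L = (24 - 16·x + 576·x^2 + 512·x^3) + (6 - 56·x - 208·x^2 + 128·x^3 + 256·x^4)·Dx + (-3 + 15·x + 16·x^2 - 64·x^3 - 64·x^4)·Dx^2  (order 2).
h: a_k = 4, 7, 23, 113/3, 293/3, 3053/15, …
ICs: h(0) = 4, h′(0) = 7.

f: a_k = 1, 4, 8, 32/3, 32/3, 128/15, …
g: a_k = 3, 3, 15, 27, 87, 195, …
Weyl lclm of L_f,L_g ⇒ L₀ (ord ≤ 2).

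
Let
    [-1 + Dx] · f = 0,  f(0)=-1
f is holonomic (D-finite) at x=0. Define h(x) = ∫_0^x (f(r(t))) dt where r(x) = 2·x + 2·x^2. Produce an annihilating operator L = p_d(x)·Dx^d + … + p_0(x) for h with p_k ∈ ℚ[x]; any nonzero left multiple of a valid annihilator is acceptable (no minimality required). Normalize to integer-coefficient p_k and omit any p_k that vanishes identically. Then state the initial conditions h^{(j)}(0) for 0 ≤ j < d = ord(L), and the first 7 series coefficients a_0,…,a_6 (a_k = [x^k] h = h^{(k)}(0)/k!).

L = (-2 - 4·x)·Dx + Dx^2  (order 2).
h: a_k = 0, -1, -1, -4/3, -4/3, -4/3, -52/45, …
ICs: h(0) = 0, h′(0) = -1.

f: a_k = -1, -1, -1/2, -1/6, -1/24, -1/120, -1/720, …
Substitute x→r, Dx→(1/r')Dx; clear ⇒ L₀.
h=∫₀ˣh₀: take L = L₀·Dx.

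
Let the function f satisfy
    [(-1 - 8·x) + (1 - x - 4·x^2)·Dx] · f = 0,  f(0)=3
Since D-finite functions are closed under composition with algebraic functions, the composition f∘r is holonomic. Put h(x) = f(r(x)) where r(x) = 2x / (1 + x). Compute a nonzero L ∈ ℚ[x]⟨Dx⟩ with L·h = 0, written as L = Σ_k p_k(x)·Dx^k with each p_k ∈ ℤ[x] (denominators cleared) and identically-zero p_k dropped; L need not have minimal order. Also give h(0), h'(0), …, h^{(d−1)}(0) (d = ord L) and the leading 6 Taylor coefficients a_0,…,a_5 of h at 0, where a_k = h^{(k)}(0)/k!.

f: a_k = 3, 3, 15, 27, 87, 195, …
L₀ from L_f via x↦r, Dx↦r'^{-1}Dx.
L = (2 + 34·x) + (-1 - x + 17·x^2 + 17·x^3)·Dx  (order 1).
h: a_k = 3, 6, 54, 102, 918, 1734, …
ICs: h(0) = 3.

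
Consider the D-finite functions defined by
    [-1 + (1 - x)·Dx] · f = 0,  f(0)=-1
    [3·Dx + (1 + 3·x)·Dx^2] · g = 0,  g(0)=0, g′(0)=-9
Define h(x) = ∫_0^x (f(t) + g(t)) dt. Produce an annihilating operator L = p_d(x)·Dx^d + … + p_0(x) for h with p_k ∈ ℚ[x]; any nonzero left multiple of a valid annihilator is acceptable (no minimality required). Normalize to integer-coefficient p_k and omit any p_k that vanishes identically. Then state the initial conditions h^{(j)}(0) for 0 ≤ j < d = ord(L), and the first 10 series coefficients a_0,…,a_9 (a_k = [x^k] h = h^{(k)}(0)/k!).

f: a_k = -1, -1, -1, -1, -1, -1, -1, -1, -1, -1, …
g: a_k = 0, -9, 27/2, -27, 243/4, -729/5, 729/2, -6561/7, 19683/8, -6561, …
h₀=f+g: left-lcm gives L₀, ord ≤ 3.
h=∫₀ˣh₀: take L = L₀·Dx.
L = (54 + 18·x)·Dx^2 + (-12 + 72·x + 36·x^2)·Dx^3 + (-5 - 13·x + 9·x^2 + 9·x^3)·Dx^4  (order 4).
h: a_k = 0, -1, -5, 25/6, -7, 239/20, -367/15, 727/14, -821/7, 19675/72, …
ICs: h(0) = 0, h′(0) = -1, h′′(0) = -10, h′′′(0) = 25.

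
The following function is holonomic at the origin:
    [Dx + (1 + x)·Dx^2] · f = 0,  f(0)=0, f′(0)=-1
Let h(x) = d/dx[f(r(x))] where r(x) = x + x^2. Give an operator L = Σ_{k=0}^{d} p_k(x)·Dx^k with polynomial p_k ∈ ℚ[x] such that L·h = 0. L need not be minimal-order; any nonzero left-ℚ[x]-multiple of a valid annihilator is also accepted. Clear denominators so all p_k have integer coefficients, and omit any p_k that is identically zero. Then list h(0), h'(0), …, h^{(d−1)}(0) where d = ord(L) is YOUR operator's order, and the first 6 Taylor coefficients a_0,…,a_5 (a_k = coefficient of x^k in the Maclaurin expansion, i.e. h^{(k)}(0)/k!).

L = (-1 + 2·x + 2·x^2) + (1 + 3·x + 3·x^2 + 2·x^3)·Dx  (order 1).
h: a_k = -1, -1, 2, -1, -1, 2, …
ICs: h(0) = -1.

f: a_k = 0, -1, 1/2, -1/3, 1/4, -1/5, …
h₀=f(r): pull back L_f along r ⇒ L₀.
Derive L from L₀ (diff closure).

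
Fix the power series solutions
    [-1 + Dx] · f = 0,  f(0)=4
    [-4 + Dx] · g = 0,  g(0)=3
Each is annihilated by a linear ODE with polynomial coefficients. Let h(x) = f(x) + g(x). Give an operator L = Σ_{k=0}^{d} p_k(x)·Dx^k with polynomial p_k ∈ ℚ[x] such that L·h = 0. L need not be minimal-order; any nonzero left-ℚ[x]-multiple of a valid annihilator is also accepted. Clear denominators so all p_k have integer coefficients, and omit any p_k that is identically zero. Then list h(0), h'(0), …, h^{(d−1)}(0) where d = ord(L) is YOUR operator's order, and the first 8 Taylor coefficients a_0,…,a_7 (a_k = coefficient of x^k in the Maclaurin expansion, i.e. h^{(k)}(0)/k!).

L = 4 - 5·Dx + Dx^2  (order 2).
h: a_k = 7, 16, 26, 98/3, 193/6, 769/30, 3073/180, 12289/1260, …
ICs: h(0) = 7, h′(0) = 16.

f: a_k = 4, 4, 2, 2/3, 1/6, 1/30, 1/180, 1/1260, …
g: a_k = 3, 12, 24, 32, 32, 128/5, 256/15, 1024/105, …
Sum ⇒ L₀ = lclm(L_f,L_g) in ℚ(x)⟨Dx⟩.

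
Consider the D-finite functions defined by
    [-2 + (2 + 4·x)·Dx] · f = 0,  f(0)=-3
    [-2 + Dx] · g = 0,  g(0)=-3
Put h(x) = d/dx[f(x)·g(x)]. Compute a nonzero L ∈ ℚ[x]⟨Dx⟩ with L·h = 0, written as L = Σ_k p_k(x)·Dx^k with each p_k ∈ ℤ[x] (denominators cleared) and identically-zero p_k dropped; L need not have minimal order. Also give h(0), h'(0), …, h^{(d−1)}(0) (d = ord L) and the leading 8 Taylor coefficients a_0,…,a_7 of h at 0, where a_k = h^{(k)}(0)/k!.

f: a_k = -3, -3, 3/2, -3/2, 15/8, -21/8, 63/16, -99/16, …
g: a_k = -3, -6, -6, -4, -2, -4/5, -4/15, -8/105, …
f·g: L₀ = L_f ⊗_s L_g, ord ≤ 1·1.
h₀' ⇒ L via d/dx closure of L₀.
L = (7 + 24·x + 16·x^2) + (-3 - 10·x - 8·x^2)·Dx  (order 1).
h: a_k = 27, 63, 153/2, 99/2, 321/8, -267/40, 3369/80, -39551/560, …
ICs: h(0) = 27.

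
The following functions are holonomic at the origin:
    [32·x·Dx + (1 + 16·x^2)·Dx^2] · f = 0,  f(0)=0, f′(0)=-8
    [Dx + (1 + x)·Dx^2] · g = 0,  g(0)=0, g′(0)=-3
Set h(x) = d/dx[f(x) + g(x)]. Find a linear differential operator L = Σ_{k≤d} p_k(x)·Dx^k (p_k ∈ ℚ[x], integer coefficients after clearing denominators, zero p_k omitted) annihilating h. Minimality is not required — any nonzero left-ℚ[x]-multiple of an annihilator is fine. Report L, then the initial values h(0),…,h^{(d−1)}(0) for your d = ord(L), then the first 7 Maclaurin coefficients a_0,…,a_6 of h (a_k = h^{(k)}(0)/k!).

L = (-32 - 96·x + 1536·x^2 + 512·x^3) + (-34 - 64·x + 1440·x^2 + 3072·x^3 + 1024·x^4)·Dx + (-1 + 31·x + 32·x^2 + 512·x^3 + 768·x^4 + 256·x^5)·Dx^2  (order 2).
h: a_k = -11, 3, 125, 3, -2051, 3, 32765, …
ICs: h(0) = -11, h′(0) = 3.

f: a_k = 0, -8, 0, 128/3, 0, -2048/5, 0, …
g: a_k = 0, -3, 3/2, -1, 3/4, -3/5, 1/2, …
Weyl lclm of L_f,L_g ⇒ L₀ (ord ≤ 4).
Differentiate: ansatz ord ≤ ord L₀ ⇒ L.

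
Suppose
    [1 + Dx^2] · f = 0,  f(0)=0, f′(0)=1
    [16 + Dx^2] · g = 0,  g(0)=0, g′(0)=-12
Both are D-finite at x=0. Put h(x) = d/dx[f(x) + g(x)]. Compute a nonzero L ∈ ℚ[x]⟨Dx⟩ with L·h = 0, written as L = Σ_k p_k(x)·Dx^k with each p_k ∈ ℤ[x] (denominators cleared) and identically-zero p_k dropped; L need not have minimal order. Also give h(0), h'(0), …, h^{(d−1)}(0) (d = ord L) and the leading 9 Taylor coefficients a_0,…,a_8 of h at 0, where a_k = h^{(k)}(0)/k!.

f: a_k = 0, 1, 0, -1/6, 0, 1/120, 0, -1/5040, 0, …
g: a_k = 0, -12, 0, 32, 0, -128/5, 0, 1024/105, 0, …
Sum ⇒ L₀ = lclm(L_f,L_g) in ℚ(x)⟨Dx⟩.
Derive L from L₀ (diff closure).
L = 16 + 17·Dx^2 + Dx^4  (order 4).
h: a_k = -11, 0, 191/2, 0, -3071/24, 0, 49151/720, 0, -786431/40320, …
ICs: h(0) = -11, h′(0) = 0, h′′(0) = 191, h′′′(0) = 0.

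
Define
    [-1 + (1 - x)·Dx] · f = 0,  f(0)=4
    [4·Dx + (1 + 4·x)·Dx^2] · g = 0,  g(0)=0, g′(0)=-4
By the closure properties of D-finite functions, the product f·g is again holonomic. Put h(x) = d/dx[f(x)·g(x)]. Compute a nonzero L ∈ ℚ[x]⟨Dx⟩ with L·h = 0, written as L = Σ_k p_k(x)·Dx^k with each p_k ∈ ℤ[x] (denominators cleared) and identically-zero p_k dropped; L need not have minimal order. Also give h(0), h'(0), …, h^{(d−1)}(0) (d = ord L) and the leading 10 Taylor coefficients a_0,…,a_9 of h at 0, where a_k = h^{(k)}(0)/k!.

f: a_k = 4, 4, 4, 4, 4, 4, 4, 4, 4, 4, …
g: a_k = 0, -4, 8, -64/3, 64, -1024/5, 2048/3, -16384/7, 8192, -262144/9, …
f·g: L₀ = L_f ⊗_s L_g, ord ≤ 1·2.
h₀' ⇒ L via d/dx closure of L₀.
L = 16 + (-5 + 20·x)·Dx + (-1 - 3·x + 4·x^2)·Dx^2  (order 2).
h: a_k = -16, 32, -208, 2240/3, -9488/3, 62944/5, -762736/15, 21423232/105, -28666448/35, 206908256/63, …
ICs: h(0) = -16, h′(0) = 32.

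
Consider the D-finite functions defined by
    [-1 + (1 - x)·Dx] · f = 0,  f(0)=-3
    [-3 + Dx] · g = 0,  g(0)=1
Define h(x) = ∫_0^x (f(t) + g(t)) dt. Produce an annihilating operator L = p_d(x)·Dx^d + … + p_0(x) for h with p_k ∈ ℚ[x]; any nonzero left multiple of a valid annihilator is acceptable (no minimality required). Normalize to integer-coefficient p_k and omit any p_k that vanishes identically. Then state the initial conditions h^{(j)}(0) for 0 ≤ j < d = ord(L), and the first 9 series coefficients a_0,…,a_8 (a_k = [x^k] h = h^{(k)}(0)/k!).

L = (3 - 9·x)·Dx + (-7 + 18·x - 9·x^2)·Dx^2 + (2 - 5·x + 3·x^2)·Dx^3  (order 3).
h: a_k = 0, -2, 0, 1/2, 3/8, 3/40, -13/80, -159/560, -1437/4480, …
ICs: h(0) = 0, h′(0) = -2, h′′(0) = 0.

f: a_k = -3, -3, -3, -3, -3, -3, -3, -3, -3, …
g: a_k = 1, 3, 9/2, 9/2, 27/8, 81/40, 81/80, 243/560, 729/4480, …
f+g: L₀ = lclm(L_f,L_g), ord ≤ 1+1.
h=∫h₀ ⇒ L = L₀·Dx.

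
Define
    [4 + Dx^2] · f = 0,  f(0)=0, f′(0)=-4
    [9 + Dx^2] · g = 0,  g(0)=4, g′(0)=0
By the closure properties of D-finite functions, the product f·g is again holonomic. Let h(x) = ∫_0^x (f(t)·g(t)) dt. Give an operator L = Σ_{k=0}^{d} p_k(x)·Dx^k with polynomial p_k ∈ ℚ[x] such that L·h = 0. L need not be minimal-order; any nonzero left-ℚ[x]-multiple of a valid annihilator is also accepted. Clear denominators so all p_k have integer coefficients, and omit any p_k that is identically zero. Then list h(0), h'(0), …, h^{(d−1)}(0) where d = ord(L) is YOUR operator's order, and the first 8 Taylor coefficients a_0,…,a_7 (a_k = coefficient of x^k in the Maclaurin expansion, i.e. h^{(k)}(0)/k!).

f: a_k = 0, -4, 0, 8/3, 0, -8/15, 0, 16/315, …
g: a_k = 4, 0, -18, 0, 27/2, 0, -81/20, 0, …
Sym-product of L_f,L_g gives L₀ (≤ ord 4).
Integrate: L := L₀·Dx.
L = 25·Dx + 26·Dx^3 + Dx^5  (order 5).
h: a_k = 0, 0, -8, 0, 62/3, 0, -781/45, 0, …
ICs: h(0) = 0, h′(0) = 0, h′′(0) = -16, h′′′(0) = 0, h′′′′(0) = 496.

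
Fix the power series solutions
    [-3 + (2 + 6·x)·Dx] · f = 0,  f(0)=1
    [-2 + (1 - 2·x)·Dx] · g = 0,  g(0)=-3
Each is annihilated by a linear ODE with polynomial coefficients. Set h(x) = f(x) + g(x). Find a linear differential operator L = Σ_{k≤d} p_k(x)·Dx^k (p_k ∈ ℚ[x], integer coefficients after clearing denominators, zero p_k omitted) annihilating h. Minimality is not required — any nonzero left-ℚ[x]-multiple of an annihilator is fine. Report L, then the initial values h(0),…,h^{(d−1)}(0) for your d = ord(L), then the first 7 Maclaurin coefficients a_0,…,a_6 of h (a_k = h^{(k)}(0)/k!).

f: a_k = 1, 3/2, -9/8, 27/16, -405/128, 1701/256, -15309/1024, …
g: a_k = -3, -6, -12, -24, -48, -96, -192, …
Weyl lclm of L_f,L_g ⇒ L₀ (ord ≤ 2).
L = (66 + 108·x) + (-41 - 156·x - 324·x^2)·Dx + (2 + 38·x + 24·x^2 - 216·x^3)·Dx^2  (order 2).
h: a_k = -2, -9/2, -105/8, -357/16, -6549/128, -22875/256, -211917/1024, …
ICs: h(0) = -2, h′(0) = -9/2.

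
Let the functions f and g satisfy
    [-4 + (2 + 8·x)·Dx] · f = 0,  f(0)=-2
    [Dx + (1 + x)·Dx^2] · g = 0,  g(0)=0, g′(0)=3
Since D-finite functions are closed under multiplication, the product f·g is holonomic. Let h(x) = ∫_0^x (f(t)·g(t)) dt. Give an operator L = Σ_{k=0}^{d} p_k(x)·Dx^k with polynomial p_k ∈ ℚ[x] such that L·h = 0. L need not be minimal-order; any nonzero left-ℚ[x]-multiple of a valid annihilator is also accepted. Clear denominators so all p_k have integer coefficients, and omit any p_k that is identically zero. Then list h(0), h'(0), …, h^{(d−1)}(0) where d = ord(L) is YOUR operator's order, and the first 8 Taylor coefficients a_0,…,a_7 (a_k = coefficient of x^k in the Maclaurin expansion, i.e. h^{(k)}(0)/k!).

f: a_k = -2, -4, 4, -8, 20, -56, 168, -528, …
g: a_k = 0, 3, -3/2, 1, -3/4, 3/5, -1/2, 3/7, …
h₀=f·g: eliminate ⇒ L₀, order ≤ 1·2.
Integrate: L := L₀·Dx.
L = (10 + 4·x)·Dx + (-3 - 12·x)·Dx^2 + (1 + 9·x + 24·x^2 + 16·x^3)·Dx^3  (order 3).
h: a_k = 0, 0, -3, -3, 4, -13/2, 389/30, -1052/35, …
ICs: h(0) = 0, h′(0) = 0, h′′(0) = -6.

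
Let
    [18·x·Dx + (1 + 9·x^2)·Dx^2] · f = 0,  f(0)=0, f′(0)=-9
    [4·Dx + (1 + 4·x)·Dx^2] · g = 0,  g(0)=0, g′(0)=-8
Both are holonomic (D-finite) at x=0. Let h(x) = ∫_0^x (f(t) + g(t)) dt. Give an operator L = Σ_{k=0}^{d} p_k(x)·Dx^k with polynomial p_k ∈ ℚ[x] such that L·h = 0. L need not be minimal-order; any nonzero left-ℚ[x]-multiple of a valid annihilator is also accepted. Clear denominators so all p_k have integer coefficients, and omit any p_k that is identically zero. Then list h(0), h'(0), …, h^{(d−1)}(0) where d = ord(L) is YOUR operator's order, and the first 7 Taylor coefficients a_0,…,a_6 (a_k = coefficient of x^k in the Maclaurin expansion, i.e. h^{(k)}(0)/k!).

f: a_k = 0, -9, 0, 27, 0, -729/5, 0, …
g: a_k = 0, -8, 16, -128/3, 128, -2048/5, 4096/3, …
h₀=f+g: left-lcm gives L₀, ord ≤ 4.
h=∫h₀ ⇒ L = L₀·Dx.
L = (-36 - 432·x + 972·x^2 + 1296·x^3)·Dx^2 + (-25 - 72·x - 189·x^2 + 1944·x^3 + 2592·x^4)·Dx^3 + (-2 + x + 36·x^2 + 81·x^3 + 486·x^4 + 648·x^5)·Dx^4  (order 4).
h: a_k = 0, 0, -17/2, 16/3, -47/12, 128/5, -2777/30, …
ICs: h(0) = 0, h′(0) = 0, h′′(0) = -17, h′′′(0) = 32.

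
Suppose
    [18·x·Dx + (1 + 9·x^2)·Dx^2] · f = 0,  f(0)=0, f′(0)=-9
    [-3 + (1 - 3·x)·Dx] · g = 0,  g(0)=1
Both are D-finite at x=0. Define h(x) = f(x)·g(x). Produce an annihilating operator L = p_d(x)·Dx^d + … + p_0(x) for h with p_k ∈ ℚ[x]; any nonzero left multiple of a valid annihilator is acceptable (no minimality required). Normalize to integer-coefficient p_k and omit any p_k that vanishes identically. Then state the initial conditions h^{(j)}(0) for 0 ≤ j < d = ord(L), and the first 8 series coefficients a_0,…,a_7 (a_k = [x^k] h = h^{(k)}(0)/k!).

f: a_k = 0, -9, 0, 27, 0, -729/5, 0, 6561/7, …
g: a_k = 1, 3, 9, 27, 81, 243, 729, 2187, …
L₀ := L_f ⊗_s L_g (sym. prod.), ord ≤ 2.
L = 54·x + (6 - 18·x + 108·x^2)·Dx + (-1 + 3·x - 9·x^2 + 27·x^3)·Dx^2  (order 2).
h: a_k = 0, -9, -27, -54, -162, -3159/5, -9477/5, -166212/35, …
ICs: h(0) = 0, h′(0) = -9.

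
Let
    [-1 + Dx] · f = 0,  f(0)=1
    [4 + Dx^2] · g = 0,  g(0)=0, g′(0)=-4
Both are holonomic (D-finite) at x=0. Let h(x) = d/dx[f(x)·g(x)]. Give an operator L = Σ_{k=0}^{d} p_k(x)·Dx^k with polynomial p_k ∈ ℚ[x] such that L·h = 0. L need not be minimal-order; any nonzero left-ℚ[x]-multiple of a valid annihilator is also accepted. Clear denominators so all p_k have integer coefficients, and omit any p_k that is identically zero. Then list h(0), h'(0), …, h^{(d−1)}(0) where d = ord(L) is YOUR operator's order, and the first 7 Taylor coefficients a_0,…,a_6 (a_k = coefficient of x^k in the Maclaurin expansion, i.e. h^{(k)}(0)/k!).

f: a_k = 1, 1, 1/2, 1/6, 1/24, 1/120, 1/720, …
g: a_k = 0, -4, 0, 8/3, 0, -8/15, 0, …
Product ⇒ symmetric product L₀, ord ≤ 2.
h=h₀': d/dx-closure on L₀ ⇒ L.
L = 5 - 2·Dx + Dx^2  (order 2).
h: a_k = -4, -8, 2, 8, 19/6, -11/15, -139/180, …
ICs: h(0) = -4, h′(0) = -8.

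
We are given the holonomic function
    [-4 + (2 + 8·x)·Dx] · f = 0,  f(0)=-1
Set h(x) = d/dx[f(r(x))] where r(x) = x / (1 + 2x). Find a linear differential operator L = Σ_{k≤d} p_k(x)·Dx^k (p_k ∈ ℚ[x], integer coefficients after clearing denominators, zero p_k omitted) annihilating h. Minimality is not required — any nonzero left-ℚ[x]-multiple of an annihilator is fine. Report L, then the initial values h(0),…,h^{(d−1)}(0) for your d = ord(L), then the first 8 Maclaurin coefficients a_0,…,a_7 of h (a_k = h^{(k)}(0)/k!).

f: a_k = -1, -2, 2, -4, 10, -28, 84, -264, …
f∘r: x↦r, Dx↦Dx/r' in L_f ⇒ L₀.
h=h₀': d/dx-closure on L₀ ⇒ L.
L = (-6 - 24·x) + (-1 - 8·x - 12·x^2)·Dx  (order 1).
h: a_k = -2, 12, -60, 296, -1500, 7848, -42168, 231120, …
ICs: h(0) = -2.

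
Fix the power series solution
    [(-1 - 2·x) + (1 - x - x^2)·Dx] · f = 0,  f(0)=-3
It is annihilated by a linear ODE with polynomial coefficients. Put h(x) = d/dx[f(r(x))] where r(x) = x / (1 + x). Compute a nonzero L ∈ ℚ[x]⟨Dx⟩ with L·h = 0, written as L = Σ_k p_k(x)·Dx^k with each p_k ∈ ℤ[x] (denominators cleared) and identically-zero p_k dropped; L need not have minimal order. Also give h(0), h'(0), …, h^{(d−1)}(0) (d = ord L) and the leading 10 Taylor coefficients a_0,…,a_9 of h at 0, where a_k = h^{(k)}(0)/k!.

L = (2 + 6·x + 12·x^2 + 6·x^3) + (-1 - 5·x - 6·x^2 + x^3 + 3·x^4)·Dx  (order 1).
h: a_k = -3, -6, 0, -12, 15, -36, 63, -120, 216, -390, …
ICs: h(0) = -3.

f: a_k = -3, -3, -6, -9, -15, -24, -39, -63, -102, -165, …
h₀=f(r): pull back L_f along r ⇒ L₀.
h₀' ⇒ L via d/dx closure of L₀.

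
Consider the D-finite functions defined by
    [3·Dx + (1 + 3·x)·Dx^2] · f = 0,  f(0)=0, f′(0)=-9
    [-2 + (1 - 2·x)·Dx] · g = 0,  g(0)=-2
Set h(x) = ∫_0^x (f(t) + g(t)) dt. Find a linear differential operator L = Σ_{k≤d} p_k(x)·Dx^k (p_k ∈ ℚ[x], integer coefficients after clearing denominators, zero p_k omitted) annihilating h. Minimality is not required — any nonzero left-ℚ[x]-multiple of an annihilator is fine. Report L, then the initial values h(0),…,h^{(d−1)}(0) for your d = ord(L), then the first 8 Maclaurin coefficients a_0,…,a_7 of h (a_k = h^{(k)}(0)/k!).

L = (-144 - 72·x)·Dx^2 + (-6 - 216·x - 144·x^2)·Dx^3 + (7 + 13·x - 36·x^2 - 36·x^3)·Dx^4  (order 4).
h: a_k = 0, -2, -13/2, 11/6, -43/4, 23/4, -1049/30, 473/14, …
ICs: h(0) = 0, h′(0) = -2, h′′(0) = -13, h′′′(0) = 11.

f: a_k = 0, -9, 27/2, -27, 243/4, -729/5, 729/2, -6561/7, …
g: a_k = -2, -4, -8, -16, -32, -64, -128, -256, …
L₀ := lclm(L_f,L_g); ord L₀ ≤ 2+1.
∫: right-multiply L₀ by Dx.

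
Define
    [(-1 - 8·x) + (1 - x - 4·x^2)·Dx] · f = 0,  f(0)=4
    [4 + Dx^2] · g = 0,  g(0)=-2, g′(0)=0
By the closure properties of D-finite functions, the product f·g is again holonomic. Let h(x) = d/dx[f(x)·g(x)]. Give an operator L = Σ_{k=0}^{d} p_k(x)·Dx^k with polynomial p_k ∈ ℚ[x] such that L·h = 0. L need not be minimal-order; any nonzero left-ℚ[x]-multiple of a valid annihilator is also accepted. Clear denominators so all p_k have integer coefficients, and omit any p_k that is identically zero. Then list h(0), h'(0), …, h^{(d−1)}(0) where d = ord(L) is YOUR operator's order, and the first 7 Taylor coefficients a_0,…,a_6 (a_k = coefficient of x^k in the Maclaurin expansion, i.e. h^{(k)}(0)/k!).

f: a_k = 4, 4, 20, 36, 116, 260, 724, …
g: a_k = -2, 0, 4, 0, -4/3, 0, 8/45, …
h₀=f·g: eliminate ⇒ L₀, order ≤ 1·2.
h=h₀': d/dx-closure on L₀ ⇒ L.
L = (18 - 8·x - 28·x^2 + 32·x^3 + 64·x^4) + (4 + 34·x + 24·x^2 + 64·x^3)·Dx + (-1 + x^2 + 8·x^3 + 16·x^4)·Dx^2  (order 2).
h: a_k = -8, -48, -168, -1888/3, -5720/3, -90896/15, -798616/45, …
ICs: h(0) = -8, h′(0) = -48.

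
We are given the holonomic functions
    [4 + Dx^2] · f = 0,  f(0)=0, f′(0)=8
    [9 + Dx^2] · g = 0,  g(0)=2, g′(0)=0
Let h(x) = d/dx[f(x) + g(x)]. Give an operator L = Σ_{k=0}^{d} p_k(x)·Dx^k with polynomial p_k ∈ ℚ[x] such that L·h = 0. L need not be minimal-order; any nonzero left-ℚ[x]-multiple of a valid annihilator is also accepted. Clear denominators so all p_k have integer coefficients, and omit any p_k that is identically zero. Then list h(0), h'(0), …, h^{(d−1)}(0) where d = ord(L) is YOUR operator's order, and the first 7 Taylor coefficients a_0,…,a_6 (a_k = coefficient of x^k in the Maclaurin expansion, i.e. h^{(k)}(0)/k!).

L = 36 + 13·Dx^2 + Dx^4  (order 4).
h: a_k = 8, -18, -16, 27, 16/3, -243/20, -32/45, …
ICs: h(0) = 8, h′(0) = -18, h′′(0) = -32, h′′′(0) = 162.

f: a_k = 0, 8, 0, -16/3, 0, 16/15, 0, …
g: a_k = 2, 0, -9, 0, 27/4, 0, -81/40, …
Sum ⇒ L₀ = lclm(L_f,L_g) in ℚ(x)⟨Dx⟩.
h=h₀': d/dx-closure on L₀ ⇒ L.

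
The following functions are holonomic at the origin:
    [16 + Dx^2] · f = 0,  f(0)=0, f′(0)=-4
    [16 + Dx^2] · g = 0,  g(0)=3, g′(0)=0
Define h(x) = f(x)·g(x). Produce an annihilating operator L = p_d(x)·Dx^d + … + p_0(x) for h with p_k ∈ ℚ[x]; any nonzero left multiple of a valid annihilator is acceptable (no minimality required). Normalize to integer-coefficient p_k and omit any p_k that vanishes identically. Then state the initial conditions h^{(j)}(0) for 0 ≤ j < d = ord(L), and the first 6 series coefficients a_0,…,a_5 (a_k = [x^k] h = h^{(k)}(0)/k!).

L = 64·Dx + Dx^3  (order 3).
h: a_k = 0, -12, 0, 128, 0, -2048/5, …
ICs: h(0) = 0, h′(0) = -12, h′′(0) = 0.

f: a_k = 0, -4, 0, 32/3, 0, -128/15, …
g: a_k = 3, 0, -24, 0, 32, 0, …
L₀ := L_f ⊗_s L_g (sym. prod.), ord ≤ 4.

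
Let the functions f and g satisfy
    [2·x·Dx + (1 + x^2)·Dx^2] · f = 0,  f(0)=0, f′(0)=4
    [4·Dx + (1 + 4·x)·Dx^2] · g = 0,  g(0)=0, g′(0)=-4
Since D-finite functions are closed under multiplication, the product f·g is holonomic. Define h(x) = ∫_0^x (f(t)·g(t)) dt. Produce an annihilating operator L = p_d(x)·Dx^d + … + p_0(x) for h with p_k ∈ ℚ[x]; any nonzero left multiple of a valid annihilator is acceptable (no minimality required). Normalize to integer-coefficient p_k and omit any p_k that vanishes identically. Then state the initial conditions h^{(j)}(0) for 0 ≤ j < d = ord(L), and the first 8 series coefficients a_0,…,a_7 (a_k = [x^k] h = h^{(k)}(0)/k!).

f: a_k = 0, 4, 0, -4/3, 0, 4/5, 0, -4/7, …
g: a_k = 0, -4, 8, -64/3, 64, -1024/5, 2048/3, -16384/7, …
L₀ := L_f ⊗_s L_g (sym. prod.), ord ≤ 4.
∫: right-multiply L₀ by Dx.
L = (144 + 896·x + 560·x^2 + 2304·x^3 + 1920·x^4 + 3328·x^5 + 256·x^7)·Dx^2 + (132 + 304·x + 2252·x^2 + 4144·x^3 + 8896·x^4 + 5952·x^5 + 8960·x^6 + 192·x^7 + 896·x^8)·Dx^3 + (72 + 376·x + 912·x^2 + 2808·x^3 + 3720·x^4 + 6288·x^5 + 3072·x^6 + 4368·x^7 + 192·x^8 + 512·x^9)·Dx^4 + (5 + 48·x + 178·x^2 + 416·x^3 + 729·x^4 + 720·x^5 + 1008·x^6 + 384·x^7 + 516·x^8 + 32·x^9 + 64·x^10)·Dx^5  (order 5).
h: a_k = 0, 0, 0, -16/3, 8, -16, 368/9, -5104/45, …
ICs: h(0) = 0, h′(0) = 0, h′′(0) = 0, h′′′(0) = -32, h′′′′(0) = 192.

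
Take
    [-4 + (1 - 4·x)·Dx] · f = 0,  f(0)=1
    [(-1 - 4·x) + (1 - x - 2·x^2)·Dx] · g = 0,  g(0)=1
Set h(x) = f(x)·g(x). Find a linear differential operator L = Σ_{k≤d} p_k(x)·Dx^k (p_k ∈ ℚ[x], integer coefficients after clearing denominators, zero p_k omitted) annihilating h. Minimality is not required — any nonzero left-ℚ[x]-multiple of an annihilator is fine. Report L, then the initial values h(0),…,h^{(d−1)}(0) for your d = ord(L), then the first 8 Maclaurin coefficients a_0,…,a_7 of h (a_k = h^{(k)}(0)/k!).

L = (-5 + 4·x + 24·x^2) + (1 - 5·x + 2·x^2 + 8·x^3)·Dx  (order 1).
h: a_k = 1, 5, 23, 97, 399, 1617, 6511, 26129, …
ICs: h(0) = 1.

f: a_k = 1, 4, 16, 64, 256, 1024, 4096, 16384, …
g: a_k = 1, 1, 3, 5, 11, 21, 43, 85, …
L₀ := L_f ⊗_s L_g (sym. prod.), ord ≤ 1.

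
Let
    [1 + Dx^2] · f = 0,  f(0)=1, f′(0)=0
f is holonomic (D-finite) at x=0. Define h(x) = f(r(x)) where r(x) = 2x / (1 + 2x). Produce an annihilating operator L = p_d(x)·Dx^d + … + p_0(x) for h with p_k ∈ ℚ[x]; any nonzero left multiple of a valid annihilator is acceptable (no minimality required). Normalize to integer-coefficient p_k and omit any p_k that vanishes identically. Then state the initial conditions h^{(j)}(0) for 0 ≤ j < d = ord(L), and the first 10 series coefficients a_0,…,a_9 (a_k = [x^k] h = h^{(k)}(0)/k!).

L = 4 + (4 + 24·x + 48·x^2 + 32·x^3)·Dx + (1 + 8·x + 24·x^2 + 32·x^3 + 16·x^4)·Dx^2  (order 2).
h: a_k = 1, 0, -2, 8, -70/3, 176/3, -6004/45, 1392/5, -33398/63, 281312/315, …
ICs: h(0) = 1, h′(0) = 0.

f: a_k = 1, 0, -1/2, 0, 1/24, 0, -1/720, 0, 1/40320, 0, …
Substitute x→r, Dx→(1/r')Dx; clear ⇒ L₀.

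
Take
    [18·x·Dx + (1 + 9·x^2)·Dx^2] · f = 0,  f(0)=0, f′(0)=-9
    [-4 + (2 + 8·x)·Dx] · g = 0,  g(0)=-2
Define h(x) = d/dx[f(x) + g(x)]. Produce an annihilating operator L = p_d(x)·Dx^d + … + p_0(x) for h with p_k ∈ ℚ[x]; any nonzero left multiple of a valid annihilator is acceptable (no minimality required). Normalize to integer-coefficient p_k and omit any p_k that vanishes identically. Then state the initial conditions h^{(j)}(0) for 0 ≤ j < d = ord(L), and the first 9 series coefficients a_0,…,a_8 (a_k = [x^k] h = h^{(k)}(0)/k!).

f: a_k = 0, -9, 0, 27, 0, -729/5, 0, 6561/7, 0, …
g: a_k = -2, -4, 4, -8, 20, -56, 168, -528, 1716, …
f+g: L₀ = lclm(L_f,L_g), ord ≤ 2+1.
Derive L from L₀ (diff closure).
L = (-36 - 360·x + 972·x^2 + 1944·x^3) + (-30 - 144·x - 18·x^2 + 3888·x^3 + 6804·x^4)·Dx + (-2 + 10·x + 108·x^2 + 306·x^3 + 1134·x^4 + 1944·x^5)·Dx^2  (order 2).
h: a_k = -13, 8, 57, 80, -1009, 1008, 2865, 13728, -110529, …
ICs: h(0) = -13, h′(0) = 8.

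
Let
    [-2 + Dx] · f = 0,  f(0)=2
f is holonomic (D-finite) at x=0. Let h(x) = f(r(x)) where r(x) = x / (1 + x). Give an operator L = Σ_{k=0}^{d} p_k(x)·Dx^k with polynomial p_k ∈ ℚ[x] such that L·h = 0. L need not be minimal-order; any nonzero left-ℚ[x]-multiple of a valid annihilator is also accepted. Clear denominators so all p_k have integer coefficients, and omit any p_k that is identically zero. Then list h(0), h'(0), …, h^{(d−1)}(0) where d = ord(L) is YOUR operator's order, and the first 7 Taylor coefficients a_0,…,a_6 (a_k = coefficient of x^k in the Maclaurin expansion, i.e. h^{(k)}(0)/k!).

f: a_k = 2, 4, 4, 8/3, 4/3, 8/15, 8/45, …
Substitute x→r, Dx→(1/r')Dx; clear ⇒ L₀.
L = -2 + (1 + 2·x + x^2)·Dx  (order 1).
h: a_k = 2, 4, 0, -4/3, 4/3, -4/5, 8/45, …
ICs: h(0) = 2.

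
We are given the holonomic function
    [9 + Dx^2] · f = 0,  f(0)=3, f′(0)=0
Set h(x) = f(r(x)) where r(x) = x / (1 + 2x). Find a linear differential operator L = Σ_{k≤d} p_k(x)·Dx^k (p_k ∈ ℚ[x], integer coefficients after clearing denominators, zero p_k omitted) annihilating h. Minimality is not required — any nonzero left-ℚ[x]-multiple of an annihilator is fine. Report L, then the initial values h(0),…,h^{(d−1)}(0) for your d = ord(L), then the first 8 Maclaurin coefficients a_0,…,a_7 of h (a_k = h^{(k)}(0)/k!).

L = 9 + (4 + 24·x + 48·x^2 + 32·x^3)·Dx + (1 + 8·x + 24·x^2 + 32·x^3 + 16·x^4)·Dx^2  (order 2).
h: a_k = 3, 0, -27/2, 54, -1215/8, 351, -54243/80, 20169/20, …
ICs: h(0) = 3, h′(0) = 0.

f: a_k = 3, 0, -27/2, 0, 81/8, 0, -243/80, 0, …
Change of var in L_f (x↦r) gives L₀.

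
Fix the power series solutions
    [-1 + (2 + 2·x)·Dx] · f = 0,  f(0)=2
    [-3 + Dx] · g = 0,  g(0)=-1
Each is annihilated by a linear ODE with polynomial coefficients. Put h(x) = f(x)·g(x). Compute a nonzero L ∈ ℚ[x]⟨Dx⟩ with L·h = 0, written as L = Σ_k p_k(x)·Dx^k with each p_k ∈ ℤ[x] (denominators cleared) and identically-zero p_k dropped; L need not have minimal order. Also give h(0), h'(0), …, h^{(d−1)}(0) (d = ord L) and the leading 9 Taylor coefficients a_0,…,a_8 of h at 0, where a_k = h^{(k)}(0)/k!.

f: a_k = 2, 1, -1/4, 1/8, -5/64, 7/128, -21/512, 33/1024, -429/16384, …
g: a_k = -1, -3, -9/2, -9/2, -27/8, -81/40, -81/80, -243/560, -729/4480, …
Product ⇒ symmetric product L₀, ord ≤ 1.
L = (-7 - 6·x) + (2 + 2·x)·Dx  (order 1).
h: a_k = -2, -7, -47/4, -103/8, -667/64, -4277/640, -9063/2560, -57333/35840, -51423/81920, …
ICs: h(0) = -2.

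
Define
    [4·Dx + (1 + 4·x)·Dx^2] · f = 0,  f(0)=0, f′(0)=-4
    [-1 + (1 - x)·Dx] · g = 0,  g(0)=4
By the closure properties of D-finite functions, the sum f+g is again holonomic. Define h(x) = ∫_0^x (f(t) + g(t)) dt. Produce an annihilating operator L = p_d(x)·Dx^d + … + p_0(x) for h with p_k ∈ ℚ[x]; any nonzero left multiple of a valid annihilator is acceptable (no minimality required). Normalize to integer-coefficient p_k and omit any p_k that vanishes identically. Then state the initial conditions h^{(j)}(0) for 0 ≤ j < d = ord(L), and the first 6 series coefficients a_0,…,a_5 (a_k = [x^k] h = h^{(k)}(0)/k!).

f: a_k = 0, -4, 8, -64/3, 64, -1024/5, …
g: a_k = 4, 4, 4, 4, 4, 4, …
Weyl lclm of L_f,L_g ⇒ L₀ (ord ≤ 3).
h=∫h₀ ⇒ L = L₀·Dx.
L = (-44 - 16·x)·Dx^2 + (13 - 56·x - 32·x^2)·Dx^3 + (3 + 11·x - 6·x^2 - 8·x^3)·Dx^4  (order 4).
h: a_k = 0, 4, 0, 4, -13/3, 68/5, …
ICs: h(0) = 0, h′(0) = 4, h′′(0) = 0, h′′′(0) = 24.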